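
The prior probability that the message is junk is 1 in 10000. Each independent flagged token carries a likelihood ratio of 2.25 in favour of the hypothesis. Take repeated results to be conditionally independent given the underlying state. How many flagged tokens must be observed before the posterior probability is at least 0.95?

15

Prior odds = 0.0001/0.9999 = 1/9999.
Likelihood ratio per flagged token = 2.25.
Target posterior odds = 0.95/0.05 = 19.
Require 2.25ⁿ ≥ 19 ÷ (1/9999) = 189981.
2.25¹⁴ ≈85222.7 falls short of 189981 but 2.25¹⁵ ≈191751 reaches it, so n = 15.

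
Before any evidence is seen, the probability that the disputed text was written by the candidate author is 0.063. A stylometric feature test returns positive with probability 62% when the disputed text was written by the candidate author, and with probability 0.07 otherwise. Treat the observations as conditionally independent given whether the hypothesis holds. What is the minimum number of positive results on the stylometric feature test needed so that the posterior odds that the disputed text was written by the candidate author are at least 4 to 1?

2

Prior odds: 0.063 ÷ 0.937 = 63/937.
Likelihood ratio of a positive result = 0.62/0.07 = 62/7.
Target odds = 4.
Need (63/937) × (62/7)ⁿ ≥ 4, i.e. (62/7)ⁿ ≥ 3748/63.
(62/7)¹ = 62/7 falls short of 3748/63 but (62/7)² = 3844/49 reaches it, so n = 2.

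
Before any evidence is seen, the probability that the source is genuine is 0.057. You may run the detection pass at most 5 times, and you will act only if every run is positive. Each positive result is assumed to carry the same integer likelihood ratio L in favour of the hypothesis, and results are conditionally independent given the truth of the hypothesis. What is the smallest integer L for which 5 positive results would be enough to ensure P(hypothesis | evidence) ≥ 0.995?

6

Prior odds = 0.057/0.943 = 57/943.
Target odds = 0.995/0.005 = 199.
Need L⁵ ≥ 199 ÷ (57/943) = 187657/57.
5⁵ = 3125 < 187657/57 ≤ 7776 = 6⁵, so L = 6.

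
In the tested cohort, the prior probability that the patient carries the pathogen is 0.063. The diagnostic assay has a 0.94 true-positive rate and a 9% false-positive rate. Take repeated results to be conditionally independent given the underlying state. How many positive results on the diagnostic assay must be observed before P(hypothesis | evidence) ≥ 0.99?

4

Prior odds = 0.063/0.937 = 63/937.
Likelihood ratio of a positive result = 0.94/0.09 = 94/9.
Target odds: 0.99 ÷ 0.01 = 99.
Need (63/937) × (94/9)ⁿ ≥ 99, i.e. (94/9)ⁿ ≥ 10307/7.
(94/9)³ = 830584/729 falls short of 10307/7 but (94/9)⁴ = 78074896/6561 reaches it, so n = 4.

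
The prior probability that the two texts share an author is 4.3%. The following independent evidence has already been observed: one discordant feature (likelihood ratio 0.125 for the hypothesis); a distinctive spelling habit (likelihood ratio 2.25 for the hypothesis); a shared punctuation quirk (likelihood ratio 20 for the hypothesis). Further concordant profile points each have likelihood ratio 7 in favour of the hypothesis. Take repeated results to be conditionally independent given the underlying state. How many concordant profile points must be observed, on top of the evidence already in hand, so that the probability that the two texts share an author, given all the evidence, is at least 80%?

Prior odds = 0.043/0.957 = 43/957.
Combined Bayes factor of the evidence already in hand = 0.125 × 2.25 × 20 = 5.625.
Odds after that evidence = (43/957) × 5.625 = 645/2552.
Target odds = 0.8/0.2 = 4.
Need 7ⁿ ≥ 4 ÷ (645/2552) = 10208/645.
7¹ = 7 falls short of 10208/645 but 7² = 49 reaches it, so n = 2.

2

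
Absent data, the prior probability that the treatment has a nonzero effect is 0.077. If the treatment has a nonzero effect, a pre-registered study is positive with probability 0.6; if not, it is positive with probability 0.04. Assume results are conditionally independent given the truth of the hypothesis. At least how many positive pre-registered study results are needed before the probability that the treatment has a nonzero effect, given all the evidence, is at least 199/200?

Prior odds: 0.077 ÷ 0.923 = 77/923.
Likelihood ratio of a positive = 0.6/0.04 = 15.
Target odds: 0.995 ÷ 0.005 = 199.
Need (77/923) × 15ⁿ ≥ 199, i.e. 15ⁿ ≥ 183677/77.
15² = 225 falls short of 183677/77 but 15³ = 3375 reaches it, so n = 3.

3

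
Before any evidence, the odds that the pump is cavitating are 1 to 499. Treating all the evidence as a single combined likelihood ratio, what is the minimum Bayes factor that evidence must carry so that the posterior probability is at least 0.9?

4491

Prior odds = 1/499.
Target odds = 0.9/0.1 = 9.
Required Bayes factor = 9 ÷ (1/499) = 4491.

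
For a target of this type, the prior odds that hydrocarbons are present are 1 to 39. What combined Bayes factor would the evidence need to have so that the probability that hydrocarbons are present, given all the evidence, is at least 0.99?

Prior odds = 1/39.
Target odds = 0.99/0.01 = 99.
Required Bayes factor = 99 ÷ (1/39) = 3861.

3861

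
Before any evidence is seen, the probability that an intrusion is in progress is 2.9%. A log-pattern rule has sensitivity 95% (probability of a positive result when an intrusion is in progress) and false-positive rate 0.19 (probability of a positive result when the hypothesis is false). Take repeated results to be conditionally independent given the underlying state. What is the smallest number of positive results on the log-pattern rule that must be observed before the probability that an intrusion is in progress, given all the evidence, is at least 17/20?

Prior odds = 0.029/0.971 = 29/971.
Likelihood ratio of a positive result = 0.95/0.19 = 5.
Target posterior odds = 0.85/0.15 = 17/3.
Require 5ⁿ ≥ 17/3 ÷ (29/971) = 16507/87.
5³ = 125 falls short of 16507/87 but 5⁴ = 625 reaches it, so n = 4.

4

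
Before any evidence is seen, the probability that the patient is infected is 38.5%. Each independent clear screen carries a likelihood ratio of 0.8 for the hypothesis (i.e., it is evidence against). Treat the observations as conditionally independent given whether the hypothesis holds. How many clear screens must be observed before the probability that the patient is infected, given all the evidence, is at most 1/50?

Prior odds = 0.385/0.615 = 77/123.
Likelihood ratio per clear screen = 0.8.
Target odds: 0.02 ÷ 0.98 = 1/49.
Need (77/123) × 0.8ⁿ ≤ 1/49, i.e. 0.8ⁿ ≤ 123/3773.
0.8¹⁵ ≈0.0351844 is still above 123/3773 but 0.8¹⁶ ≈0.0281475 is at or below it, so n = 16.

16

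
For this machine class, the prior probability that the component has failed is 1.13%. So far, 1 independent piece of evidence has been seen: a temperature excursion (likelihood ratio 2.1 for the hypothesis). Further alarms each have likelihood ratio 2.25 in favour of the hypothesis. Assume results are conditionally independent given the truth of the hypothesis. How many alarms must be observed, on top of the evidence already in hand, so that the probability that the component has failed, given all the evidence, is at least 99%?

11

Prior odds = 0.0113/0.9887 = 113/9887.
Bayes factor of the evidence already in hand = 2.1.
Odds after that evidence = (113/9887) × 2.1 = 2373/98870.
Target odds = 0.99/0.01 = 99.
Need 2.25ⁿ ≥ 99 ÷ (2373/98870) = 3262710/791.
2.25¹⁰ ≈3325.26 falls short of 3262710/791 but 2.25¹¹ ≈7481.83 reaches it, so n = 11.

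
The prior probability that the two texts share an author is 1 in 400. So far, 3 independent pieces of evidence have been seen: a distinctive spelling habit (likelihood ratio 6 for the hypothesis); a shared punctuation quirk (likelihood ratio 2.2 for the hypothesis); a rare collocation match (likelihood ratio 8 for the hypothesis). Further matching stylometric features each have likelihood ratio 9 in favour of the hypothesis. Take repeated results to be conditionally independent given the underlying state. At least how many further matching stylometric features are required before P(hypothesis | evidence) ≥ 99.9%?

Prior odds = 0.0025/0.9975 = 1/399.
Combined Bayes factor of the evidence already in hand = 6 × 2.2 × 8 = 105.6.
Odds after that evidence = (1/399) × 105.6 = 176/665.
Target odds = 0.999/0.001 = 999.
Need 9ⁿ ≥ 999 ÷ (176/665) = 664335/176.
9³ = 729 falls short of 664335/176 but 9⁴ = 6561 reaches it, so n = 4.

4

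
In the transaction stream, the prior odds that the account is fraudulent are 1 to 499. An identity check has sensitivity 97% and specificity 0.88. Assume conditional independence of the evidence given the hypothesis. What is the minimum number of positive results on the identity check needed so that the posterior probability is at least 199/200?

Prior odds = 1/499.
False-positive rate = 1 − 0.88 = 0.12; likelihood ratio of a positive = 0.97/0.12 = 97/12.
Target odds: 0.995 ÷ 0.005 = 199.
Need (1/499) × (97/12)ⁿ ≥ 199, i.e. (97/12)ⁿ ≥ 99301.
(97/12)⁵ ≈34510.6 falls short of 99301 but (97/12)⁶ ≈278961 reaches it, so n = 6.

6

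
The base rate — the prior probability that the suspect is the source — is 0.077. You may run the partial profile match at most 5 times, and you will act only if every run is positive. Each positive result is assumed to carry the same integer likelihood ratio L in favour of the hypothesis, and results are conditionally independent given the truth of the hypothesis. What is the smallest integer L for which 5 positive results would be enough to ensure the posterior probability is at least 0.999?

Prior odds = 0.077/0.923 = 77/923.
Target odds = 0.999/0.001 = 999.
Need L⁵ ≥ 999 ÷ (77/923) = 922077/77.
6⁵ = 7776 < 922077/77 ≤ 16807 = 7⁵, so L = 7.

7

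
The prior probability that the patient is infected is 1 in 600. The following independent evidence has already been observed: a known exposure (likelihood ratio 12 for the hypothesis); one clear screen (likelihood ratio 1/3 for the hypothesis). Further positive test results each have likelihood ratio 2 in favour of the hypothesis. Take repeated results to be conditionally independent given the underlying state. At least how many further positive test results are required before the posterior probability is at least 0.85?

Prior odds = (1/600)/(599/600) = 1/599.
Combined Bayes factor of the evidence already in hand = 12 × (1/3) = 4.
Odds after that evidence = (1/599) × 4 = 4/599.
Target odds = 0.85/0.15 = 17/3.
Need 2ⁿ ≥ 17/3 ÷ (4/599) = 10183/12.
2⁹ = 512 falls short of 10183/12 but 2¹⁰ = 1024 reaches it, so n = 10.

10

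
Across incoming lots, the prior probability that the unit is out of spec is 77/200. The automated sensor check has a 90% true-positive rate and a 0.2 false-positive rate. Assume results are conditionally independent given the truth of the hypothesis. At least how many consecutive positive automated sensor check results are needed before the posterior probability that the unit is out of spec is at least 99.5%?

4

Prior odds = 0.385/0.615 = 77/123.
Likelihood ratio of a positive result = 0.9/0.2 = 4.5.
Target odds: 0.995 ÷ 0.005 = 199.
Need (77/123) × 4.5ⁿ ≥ 199, i.e. 4.5ⁿ ≥ 24477/77.
4.5³ = 91.125 falls short of 24477/77 but 4.5⁴ = 410.0625 reaches it, so n = 4.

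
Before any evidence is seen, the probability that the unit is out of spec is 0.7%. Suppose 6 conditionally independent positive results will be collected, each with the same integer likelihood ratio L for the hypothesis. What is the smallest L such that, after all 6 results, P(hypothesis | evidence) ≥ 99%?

5

Prior odds = 0.007/0.993 = 7/993.
Target odds = 0.99/0.01 = 99.
Need L⁶ ≥ 99 ÷ (7/993) = 98307/7.
4⁶ = 4096 < 98307/7 ≤ 15625 = 5⁶, so L = 5.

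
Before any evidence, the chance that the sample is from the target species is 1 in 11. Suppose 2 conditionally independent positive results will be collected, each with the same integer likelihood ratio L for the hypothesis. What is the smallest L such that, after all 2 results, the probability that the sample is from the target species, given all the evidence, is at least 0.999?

100

Prior odds = (1/11)/(10/11) = 0.1.
Target odds = 0.999/0.001 = 999.
Need L² ≥ 999 ÷ 0.1 = 9990.
99² = 9801 < 9990 ≤ 10000 = 100², so L = 100.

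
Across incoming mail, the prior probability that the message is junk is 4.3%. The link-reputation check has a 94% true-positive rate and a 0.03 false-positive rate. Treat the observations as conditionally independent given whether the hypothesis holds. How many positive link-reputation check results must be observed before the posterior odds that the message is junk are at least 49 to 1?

3

Prior odds = 0.043/0.957 = 43/957.
Likelihood ratio of a positive result = 0.94/0.03 = 94/3.
Target odds = 49.
Need (43/957) × (94/3)ⁿ ≥ 49, i.e. (94/3)ⁿ ≥ 46893/43.
(94/3)² = 8836/9 falls short of 46893/43 but (94/3)³ = 830584/27 reaches it, so n = 3.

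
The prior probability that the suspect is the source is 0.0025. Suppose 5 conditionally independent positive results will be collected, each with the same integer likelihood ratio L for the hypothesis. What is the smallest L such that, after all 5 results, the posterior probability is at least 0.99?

Prior odds = 0.0025/0.9975 = 1/399.
Target odds = 0.99/0.01 = 99.
Need L⁵ ≥ 99 ÷ (1/399) = 39501.
8⁵ = 32768 < 39501 ≤ 59049 = 9⁵, so L = 9.

9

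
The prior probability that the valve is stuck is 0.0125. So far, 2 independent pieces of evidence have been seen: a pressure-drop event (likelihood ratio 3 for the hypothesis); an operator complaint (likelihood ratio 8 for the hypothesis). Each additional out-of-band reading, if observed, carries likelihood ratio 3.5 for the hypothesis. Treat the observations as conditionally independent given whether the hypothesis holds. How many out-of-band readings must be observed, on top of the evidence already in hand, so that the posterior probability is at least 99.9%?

7

Prior odds = 0.0125/0.9875 = 1/79.
Combined Bayes factor of the evidence already in hand = 3 × 8 = 24.
Odds after that evidence = (1/79) × 24 = 24/79.
Target odds = 0.999/0.001 = 999.
Need 3.5ⁿ ≥ 999 ÷ (24/79) = 3288.375.
3.5⁶ = 1838.265625 falls short of 3288.375 but 3.5⁷ = 823543/128 reaches it, so n = 7.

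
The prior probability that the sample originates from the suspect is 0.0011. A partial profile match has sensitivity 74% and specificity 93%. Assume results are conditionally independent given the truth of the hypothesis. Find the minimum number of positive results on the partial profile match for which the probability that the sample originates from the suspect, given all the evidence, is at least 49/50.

Prior odds = 0.0011/0.9989 = 11/9989.
False-positive rate = 1 − 0.93 = 0.07; likelihood ratio of a positive = 0.74/0.07 = 74/7.
Target posterior odds = 0.98/0.02 = 49.
Need (11/9989) × (74/7)ⁿ ≥ 49, i.e. (74/7)ⁿ ≥ 489461/11.
(74/7)⁴ = 29986576/2401 falls short of 489461/11 but (74/7)⁵ ≈132029 reaches it, so n = 5.

5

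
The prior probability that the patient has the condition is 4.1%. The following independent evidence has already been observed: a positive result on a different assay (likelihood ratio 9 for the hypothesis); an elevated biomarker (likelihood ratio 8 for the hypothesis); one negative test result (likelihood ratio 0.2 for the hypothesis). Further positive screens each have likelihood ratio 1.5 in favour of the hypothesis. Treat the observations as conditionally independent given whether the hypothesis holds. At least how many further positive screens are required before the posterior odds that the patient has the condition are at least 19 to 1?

Prior odds = 0.041/0.959 = 41/959.
Combined Bayes factor of the evidence already in hand = 9 × 8 × 0.2 = 14.4.
Odds after that evidence = (41/959) × 14.4 = 2952/4795.
Target odds = 19.
Need 1.5ⁿ ≥ 19 ÷ (2952/4795) = 91105/2952.
1.5⁸ = 25.62890625 falls short of 91105/2952 but 1.5⁹ = 19683/512 reaches it, so n = 9.

9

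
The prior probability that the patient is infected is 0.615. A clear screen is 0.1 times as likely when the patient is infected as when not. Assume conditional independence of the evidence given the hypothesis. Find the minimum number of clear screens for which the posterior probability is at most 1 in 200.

Prior odds = 0.615/0.385 = 123/77.
Likelihood ratio per clear screen = 0.1.
Target posterior odds = 0.005/0.995 = 1/199.
Need (123/77) × 0.1ⁿ ≤ 1/199, i.e. 0.1ⁿ ≤ 77/24477.
0.1² = 0.01 is still above 77/24477 but 0.1³ = 0.001 is at or below it, so n = 3.

3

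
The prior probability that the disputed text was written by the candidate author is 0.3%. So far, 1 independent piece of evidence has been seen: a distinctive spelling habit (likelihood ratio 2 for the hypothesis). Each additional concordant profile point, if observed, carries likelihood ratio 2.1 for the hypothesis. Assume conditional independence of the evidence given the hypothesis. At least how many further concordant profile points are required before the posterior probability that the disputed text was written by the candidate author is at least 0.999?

17

Prior odds = 0.003/0.997 = 3/997.
Bayes factor of the evidence already in hand = 2.
Odds after that evidence = (3/997) × 2 = 6/997.
Target odds = 0.999/0.001 = 999.
Need 2.1ⁿ ≥ 999 ÷ (6/997) = 166000.5.
2.1¹⁶ ≈143057 falls short of 166000.5 but 2.1¹⁷ ≈300419 reaches it, so n = 17.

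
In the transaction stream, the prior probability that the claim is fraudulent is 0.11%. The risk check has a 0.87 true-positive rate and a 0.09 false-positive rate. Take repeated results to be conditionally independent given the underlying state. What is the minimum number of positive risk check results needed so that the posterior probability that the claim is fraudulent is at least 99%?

Prior odds: 0.0011 ÷ 0.9989 = 11/9989.
Likelihood ratio of a positive result = 0.87/0.09 = 29/3.
Target odds: 0.99 ÷ 0.01 = 99.
Need (11/9989) × (29/3)ⁿ ≥ 99, i.e. (29/3)ⁿ ≥ 89901.
(29/3)⁵ = 20511149/243 falls short of 89901 but (29/3)⁶ = 594823321/729 reaches it, so n = 6.

6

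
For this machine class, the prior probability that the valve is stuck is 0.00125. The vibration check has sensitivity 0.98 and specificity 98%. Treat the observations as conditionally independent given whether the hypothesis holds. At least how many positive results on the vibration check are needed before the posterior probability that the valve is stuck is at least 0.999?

4

Prior odds: 0.00125 ÷ 0.99875 = 1/799.
False-positive rate = 1 − 0.98 = 0.02; likelihood ratio of a positive = 0.98/0.02 = 49.
Target odds: 0.999 ÷ 0.001 = 999.
Require 49ⁿ ≥ 999 ÷ (1/799) = 798201.
49³ = 117649 falls short of 798201 but 49⁴ = 5764801 reaches it, so n = 4.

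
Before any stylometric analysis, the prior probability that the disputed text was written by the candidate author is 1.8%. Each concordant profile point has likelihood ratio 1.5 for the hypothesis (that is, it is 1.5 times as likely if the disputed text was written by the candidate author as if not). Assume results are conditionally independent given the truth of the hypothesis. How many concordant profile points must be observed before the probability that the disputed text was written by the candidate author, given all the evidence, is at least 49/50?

20

Prior odds = 0.018/0.982 = 9/491.
Likelihood ratio per concordant profile point = 1.5.
Target posterior odds = 0.98/0.02 = 49.
Need (9/491) × 1.5ⁿ ≥ 49, i.e. 1.5ⁿ ≥ 24059/9.
1.5¹⁹ ≈2216.84 falls short of 24059/9 but 1.5²⁰ ≈3325.26 reaches it, so n = 20.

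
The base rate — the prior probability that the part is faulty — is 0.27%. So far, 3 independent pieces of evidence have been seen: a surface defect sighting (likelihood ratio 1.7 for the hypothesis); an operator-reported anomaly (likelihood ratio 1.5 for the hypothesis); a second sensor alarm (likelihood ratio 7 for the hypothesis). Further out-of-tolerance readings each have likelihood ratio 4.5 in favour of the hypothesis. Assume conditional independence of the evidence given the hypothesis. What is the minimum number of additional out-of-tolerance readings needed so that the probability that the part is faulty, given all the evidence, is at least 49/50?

Prior odds = 0.0027/0.9973 = 27/9973.
Combined Bayes factor of the evidence already in hand = 1.7 × 1.5 × 7 = 17.85.
Odds after that evidence = (27/9973) × 17.85 = 9639/199460.
Target odds = 0.98/0.02 = 49.
Need 4.5ⁿ ≥ 49 ÷ (9639/199460) = 1396220/1377.
4.5⁴ = 410.0625 falls short of 1396220/1377 but 4.5⁵ = 1845.28125 reaches it, so n = 5.

5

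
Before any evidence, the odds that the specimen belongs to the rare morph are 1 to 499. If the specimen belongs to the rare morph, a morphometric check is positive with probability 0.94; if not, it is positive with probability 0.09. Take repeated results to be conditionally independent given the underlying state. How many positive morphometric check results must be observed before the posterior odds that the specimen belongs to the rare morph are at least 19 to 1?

4

Prior odds = 1/499.
Likelihood ratio of a positive = 0.94/0.09 = 94/9.
Target odds = 19.
Need (1/499) × (94/9)ⁿ ≥ 19, i.e. (94/9)ⁿ ≥ 9481.
(94/9)³ = 830584/729 falls short of 9481 but (94/9)⁴ = 78074896/6561 reaches it, so n = 4.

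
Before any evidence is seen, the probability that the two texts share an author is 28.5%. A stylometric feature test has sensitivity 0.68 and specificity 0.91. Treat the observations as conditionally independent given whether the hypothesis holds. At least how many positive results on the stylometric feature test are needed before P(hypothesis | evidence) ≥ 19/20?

2

Prior odds: 0.285 ÷ 0.715 = 57/143.
False-positive rate = 1 − 0.91 = 0.09; likelihood ratio of a positive = 0.68/0.09 = 68/9.
Target posterior odds = 0.95/0.05 = 19.
Need (57/143) × (68/9)ⁿ ≥ 19, i.e. (68/9)ⁿ ≥ 143/3.
(68/9)¹ = 68/9 falls short of 143/3 but (68/9)² = 4624/81 reaches it, so n = 2.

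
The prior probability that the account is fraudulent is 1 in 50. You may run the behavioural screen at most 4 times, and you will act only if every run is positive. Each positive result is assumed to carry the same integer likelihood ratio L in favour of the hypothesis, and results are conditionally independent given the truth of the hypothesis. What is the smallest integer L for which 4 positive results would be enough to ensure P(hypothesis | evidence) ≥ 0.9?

Prior odds = 0.02/0.98 = 1/49.
Target odds = 0.9/0.1 = 9.
Need L⁴ ≥ 9 ÷ (1/49) = 441.
4⁴ = 256 < 441 ≤ 625 = 5⁴, so L = 5.

5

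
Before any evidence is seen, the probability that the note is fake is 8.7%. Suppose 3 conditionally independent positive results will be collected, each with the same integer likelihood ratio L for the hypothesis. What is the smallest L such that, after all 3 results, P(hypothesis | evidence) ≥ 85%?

Prior odds = 0.087/0.913 = 87/913.
Target odds = 0.85/0.15 = 17/3.
Need L³ ≥ 17/3 ÷ (87/913) = 15521/261.
3³ = 27 < 15521/261 ≤ 64 = 4³, so L = 4.

4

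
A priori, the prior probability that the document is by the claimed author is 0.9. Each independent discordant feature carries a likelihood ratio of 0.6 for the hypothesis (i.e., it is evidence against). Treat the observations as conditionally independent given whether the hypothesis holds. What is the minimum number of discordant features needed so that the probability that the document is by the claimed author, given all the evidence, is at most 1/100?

14

Prior odds = 0.9/0.1 = 9.
Likelihood ratio per discordant feature = 0.6.
Target odds: 0.01 ÷ 0.99 = 1/99.
Require 0.6ⁿ ≤ 1/99 ÷ 9 = 1/891.
0.6¹³ ≈0.00130607 is still above 1/891 but 0.6¹⁴ ≈0.000783642 is at or below it, so n = 14.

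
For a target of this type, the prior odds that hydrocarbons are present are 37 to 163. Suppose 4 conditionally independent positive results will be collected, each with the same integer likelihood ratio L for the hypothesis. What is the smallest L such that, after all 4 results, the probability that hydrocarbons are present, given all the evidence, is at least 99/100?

5

Prior odds = 37/163.
Target odds = 0.99/0.01 = 99.
Need L⁴ ≥ 99 ÷ (37/163) = 16137/37.
4⁴ = 256 < 16137/37 ≤ 625 = 5⁴, so L = 5.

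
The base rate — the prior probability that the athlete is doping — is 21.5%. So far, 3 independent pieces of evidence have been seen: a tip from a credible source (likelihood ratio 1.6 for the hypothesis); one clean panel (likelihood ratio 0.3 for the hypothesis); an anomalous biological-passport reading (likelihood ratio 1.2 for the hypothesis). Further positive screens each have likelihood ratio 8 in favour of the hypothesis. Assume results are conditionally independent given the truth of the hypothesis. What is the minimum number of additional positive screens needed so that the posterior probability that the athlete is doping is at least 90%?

2

Prior odds = 0.215/0.785 = 43/157.
Combined Bayes factor of the evidence already in hand = 1.6 × 0.3 × 1.2 = 0.576.
Odds after that evidence = (43/157) × 0.576 = 3096/19625.
Target odds = 0.9/0.1 = 9.
Need 8ⁿ ≥ 9 ÷ (3096/19625) = 19625/344.
8¹ = 8 falls short of 19625/344 but 8² = 64 reaches it, so n = 2.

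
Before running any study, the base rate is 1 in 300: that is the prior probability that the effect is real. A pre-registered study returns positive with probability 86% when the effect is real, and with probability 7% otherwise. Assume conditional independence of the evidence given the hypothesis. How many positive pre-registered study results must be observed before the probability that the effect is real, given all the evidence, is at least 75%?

3

Prior odds: (1/300) ÷ (299/300) = 1/299.
Likelihood ratio of a positive result = 0.86/0.07 = 86/7.
Target posterior odds = 0.75/0.25 = 3.
Need (1/299) × (86/7)ⁿ ≥ 3, i.e. (86/7)ⁿ ≥ 897.
(86/7)² = 7396/49 falls short of 897 but (86/7)³ = 636056/343 reaches it, so n = 3.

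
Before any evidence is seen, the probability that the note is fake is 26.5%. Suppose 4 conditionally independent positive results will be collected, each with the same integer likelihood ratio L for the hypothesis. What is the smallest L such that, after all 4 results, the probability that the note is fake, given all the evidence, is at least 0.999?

8

Prior odds = 0.265/0.735 = 53/147.
Target odds = 0.999/0.001 = 999.
Need L⁴ ≥ 999 ÷ (53/147) = 146853/53.
7⁴ = 2401 < 146853/53 ≤ 4096 = 8⁴, so L = 8.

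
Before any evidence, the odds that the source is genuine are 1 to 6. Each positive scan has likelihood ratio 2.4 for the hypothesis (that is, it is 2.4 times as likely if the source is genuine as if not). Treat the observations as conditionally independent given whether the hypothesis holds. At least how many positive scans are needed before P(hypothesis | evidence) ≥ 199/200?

9

Prior odds = 1/6.
Likelihood ratio per positive scan = 2.4.
Target posterior odds = 0.995/0.005 = 199.
Require 2.4ⁿ ≥ 199 ÷ (1/6) = 1194.
2.4⁸ = 429981696/390625 falls short of 1194 but 2.4⁹ ≈2641.81 reaches it, so n = 9.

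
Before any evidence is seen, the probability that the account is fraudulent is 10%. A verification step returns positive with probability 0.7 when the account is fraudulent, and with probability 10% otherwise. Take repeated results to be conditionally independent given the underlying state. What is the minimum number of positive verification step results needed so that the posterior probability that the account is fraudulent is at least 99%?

Prior odds = 0.1/0.9 = 1/9.
Likelihood ratio of a positive result = 0.7/0.1 = 7.
Target posterior odds = 0.99/0.01 = 99.
Require 7ⁿ ≥ 99 ÷ (1/9) = 891.
7³ = 343 falls short of 891 but 7⁴ = 2401 reaches it, so n = 4.

4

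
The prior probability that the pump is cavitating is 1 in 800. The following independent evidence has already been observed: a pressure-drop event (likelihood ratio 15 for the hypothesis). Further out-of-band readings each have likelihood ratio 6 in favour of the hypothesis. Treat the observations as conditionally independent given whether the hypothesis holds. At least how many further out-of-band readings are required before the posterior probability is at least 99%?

Prior odds = 0.00125/0.99875 = 1/799.
Bayes factor of the evidence already in hand = 15.
Odds after that evidence = (1/799) × 15 = 15/799.
Target odds = 0.99/0.01 = 99.
Need 6ⁿ ≥ 99 ÷ (15/799) = 5273.4.
6⁴ = 1296 falls short of 5273.4 but 6⁵ = 7776 reaches it, so n = 5.

5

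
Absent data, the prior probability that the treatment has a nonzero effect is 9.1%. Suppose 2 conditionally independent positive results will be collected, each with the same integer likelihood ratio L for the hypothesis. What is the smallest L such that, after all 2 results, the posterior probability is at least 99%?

Prior odds = 0.091/0.909 = 91/909.
Target odds = 0.99/0.01 = 99.
Need L² ≥ 99 ÷ (91/909) = 89991/91.
31² = 961 < 89991/91 ≤ 1024 = 32², so L = 32.

32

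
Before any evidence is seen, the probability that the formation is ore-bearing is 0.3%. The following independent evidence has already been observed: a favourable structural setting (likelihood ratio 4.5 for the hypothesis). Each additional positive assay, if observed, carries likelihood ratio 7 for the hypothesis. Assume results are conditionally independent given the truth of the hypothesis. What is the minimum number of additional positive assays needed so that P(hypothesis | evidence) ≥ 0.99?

Prior odds = 0.003/0.997 = 3/997.
Bayes factor of the evidence already in hand = 4.5.
Odds after that evidence = (3/997) × 4.5 = 27/1994.
Target odds = 0.99/0.01 = 99.
Need 7ⁿ ≥ 99 ÷ (27/1994) = 21934/3.
7⁴ = 2401 falls short of 21934/3 but 7⁵ = 16807 reaches it, so n = 5.

5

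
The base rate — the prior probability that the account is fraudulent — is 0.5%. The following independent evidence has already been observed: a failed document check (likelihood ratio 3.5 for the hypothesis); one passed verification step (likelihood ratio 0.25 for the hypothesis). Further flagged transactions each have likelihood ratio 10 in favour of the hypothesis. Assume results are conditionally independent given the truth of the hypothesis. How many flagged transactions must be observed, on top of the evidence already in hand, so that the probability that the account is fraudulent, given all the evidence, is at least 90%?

Prior odds = 0.005/0.995 = 1/199.
Combined Bayes factor of the evidence already in hand = 3.5 × 0.25 = 0.875.
Odds after that evidence = (1/199) × 0.875 = 7/1592.
Target odds = 0.9/0.1 = 9.
Need 10ⁿ ≥ 9 ÷ (7/1592) = 14328/7.
10³ = 1000 falls short of 14328/7 but 10⁴ = 10000 reaches it, so n = 4.

4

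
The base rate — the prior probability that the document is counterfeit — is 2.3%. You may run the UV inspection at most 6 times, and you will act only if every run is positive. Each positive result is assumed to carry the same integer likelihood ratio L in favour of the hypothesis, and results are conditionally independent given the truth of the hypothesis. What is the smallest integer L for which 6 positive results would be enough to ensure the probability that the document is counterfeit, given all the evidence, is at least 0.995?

5

Prior odds = 0.023/0.977 = 23/977.
Target odds = 0.995/0.005 = 199.
Need L⁶ ≥ 199 ÷ (23/977) = 194423/23.
4⁶ = 4096 < 194423/23 ≤ 15625 = 5⁶, so L = 5.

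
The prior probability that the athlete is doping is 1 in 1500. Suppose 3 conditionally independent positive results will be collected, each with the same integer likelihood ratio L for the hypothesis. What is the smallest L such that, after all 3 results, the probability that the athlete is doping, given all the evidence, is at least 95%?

Prior odds = (1/1500)/(1499/1500) = 1/1499.
Target odds = 0.95/0.05 = 19.
Need L³ ≥ 19 ÷ (1/1499) = 28481.
30³ = 27000 < 28481 ≤ 29791 = 31³, so L = 31.

31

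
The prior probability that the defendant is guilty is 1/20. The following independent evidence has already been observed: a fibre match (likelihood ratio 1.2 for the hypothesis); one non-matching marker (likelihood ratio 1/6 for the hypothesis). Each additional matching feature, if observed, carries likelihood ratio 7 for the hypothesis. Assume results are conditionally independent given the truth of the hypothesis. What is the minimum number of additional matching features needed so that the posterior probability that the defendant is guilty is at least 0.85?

4

Prior odds = 0.05/0.95 = 1/19.
Combined Bayes factor of the evidence already in hand = 1.2 × (1/6) = 0.2.
Odds after that evidence = (1/19) × 0.2 = 1/95.
Target odds = 0.85/0.15 = 17/3.
Need 7ⁿ ≥ 17/3 ÷ (1/95) = 1615/3.
7³ = 343 falls short of 1615/3 but 7⁴ = 2401 reaches it, so n = 4.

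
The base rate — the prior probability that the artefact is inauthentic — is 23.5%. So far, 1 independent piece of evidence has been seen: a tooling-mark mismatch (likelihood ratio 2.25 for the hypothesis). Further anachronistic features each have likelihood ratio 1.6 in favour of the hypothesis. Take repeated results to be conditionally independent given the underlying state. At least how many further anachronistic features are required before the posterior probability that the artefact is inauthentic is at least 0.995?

Prior odds = 0.235/0.765 = 47/153.
Bayes factor of the evidence already in hand = 2.25.
Odds after that evidence = (47/153) × 2.25 = 47/68.
Target odds = 0.995/0.005 = 199.
Need 1.6ⁿ ≥ 199 ÷ (47/68) = 13532/47.
1.6¹² ≈281.475 falls short of 13532/47 but 1.6¹³ ≈450.36 reaches it, so n = 13.

13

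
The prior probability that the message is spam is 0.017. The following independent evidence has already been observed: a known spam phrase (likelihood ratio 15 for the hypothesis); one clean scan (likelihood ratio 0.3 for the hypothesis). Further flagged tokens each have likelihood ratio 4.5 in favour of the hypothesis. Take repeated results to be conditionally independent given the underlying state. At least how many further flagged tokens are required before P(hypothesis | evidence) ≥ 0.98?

5

Prior odds = 0.017/0.983 = 17/983.
Combined Bayes factor of the evidence already in hand = 15 × 0.3 = 4.5.
Odds after that evidence = (17/983) × 4.5 = 153/1966.
Target odds = 0.98/0.02 = 49.
Need 4.5ⁿ ≥ 49 ÷ (153/1966) = 96334/153.
4.5⁴ = 410.0625 falls short of 96334/153 but 4.5⁵ = 1845.28125 reaches it, so n = 5.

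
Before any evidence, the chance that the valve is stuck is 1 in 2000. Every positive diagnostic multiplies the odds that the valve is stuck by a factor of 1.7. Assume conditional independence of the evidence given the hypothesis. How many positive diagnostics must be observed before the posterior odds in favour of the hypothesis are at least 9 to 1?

Prior odds = 0.0005/0.9995 = 1/1999.
Likelihood ratio per positive diagnostic = 1.7.
Target odds = 9.
Need (1/1999) × 1.7ⁿ ≥ 9, i.e. 1.7ⁿ ≥ 17991.
1.7¹⁸ ≈14063.1 falls short of 17991 but 1.7¹⁹ ≈23907.2 reaches it, so n = 19.

19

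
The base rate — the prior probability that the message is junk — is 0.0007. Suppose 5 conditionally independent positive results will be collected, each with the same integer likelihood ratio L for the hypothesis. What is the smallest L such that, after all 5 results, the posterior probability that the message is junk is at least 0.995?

Prior odds = 0.0007/0.9993 = 7/9993.
Target odds = 0.995/0.005 = 199.
Need L⁵ ≥ 199 ÷ (7/9993) = 1988607/7.
12⁵ = 248832 < 1988607/7 ≤ 371293 = 13⁵, so L = 13.

13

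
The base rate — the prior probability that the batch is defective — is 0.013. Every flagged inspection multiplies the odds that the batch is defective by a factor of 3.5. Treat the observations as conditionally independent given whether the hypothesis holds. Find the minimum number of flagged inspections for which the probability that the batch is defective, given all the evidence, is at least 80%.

5

Prior odds: 0.013 ÷ 0.987 = 13/987.
Likelihood ratio per flagged inspection = 3.5.
Target odds: 0.8 ÷ 0.2 = 4.
Require 3.5ⁿ ≥ 4 ÷ (13/987) = 3948/13.
3.5⁴ = 150.0625 falls short of 3948/13 but 3.5⁵ = 525.21875 reaches it, so n = 5.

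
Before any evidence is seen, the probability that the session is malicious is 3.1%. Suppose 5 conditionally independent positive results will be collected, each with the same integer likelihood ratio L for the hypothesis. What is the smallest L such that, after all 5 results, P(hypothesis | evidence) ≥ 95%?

4

Prior odds = 0.031/0.969 = 31/969.
Target odds = 0.95/0.05 = 19.
Need L⁵ ≥ 19 ÷ (31/969) = 18411/31.
3⁵ = 243 < 18411/31 ≤ 1024 = 4⁵, so L = 4.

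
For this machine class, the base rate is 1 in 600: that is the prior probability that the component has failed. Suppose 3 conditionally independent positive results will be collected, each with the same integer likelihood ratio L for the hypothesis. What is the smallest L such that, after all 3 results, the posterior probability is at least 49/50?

31

Prior odds = (1/600)/(599/600) = 1/599.
Target odds = 0.98/0.02 = 49.
Need L³ ≥ 49 ÷ (1/599) = 29351.
30³ = 27000 < 29351 ≤ 29791 = 31³, so L = 31.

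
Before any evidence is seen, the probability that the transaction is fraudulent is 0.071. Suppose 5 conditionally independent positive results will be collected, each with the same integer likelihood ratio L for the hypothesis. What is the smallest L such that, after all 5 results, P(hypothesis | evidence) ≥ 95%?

Prior odds = 0.071/0.929 = 71/929.
Target odds = 0.95/0.05 = 19.
Need L⁵ ≥ 19 ÷ (71/929) = 17651/71.
3⁵ = 243 < 17651/71 ≤ 1024 = 4⁵, so L = 4.

4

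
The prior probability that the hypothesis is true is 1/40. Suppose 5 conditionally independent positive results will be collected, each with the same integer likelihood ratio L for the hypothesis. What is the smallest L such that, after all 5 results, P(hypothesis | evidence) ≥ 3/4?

Prior odds = 0.025/0.975 = 1/39.
Target odds = 0.75/0.25 = 3.
Need L⁵ ≥ 3 ÷ (1/39) = 117.
2⁵ = 32 < 117 ≤ 243 = 3⁵, so L = 3.

3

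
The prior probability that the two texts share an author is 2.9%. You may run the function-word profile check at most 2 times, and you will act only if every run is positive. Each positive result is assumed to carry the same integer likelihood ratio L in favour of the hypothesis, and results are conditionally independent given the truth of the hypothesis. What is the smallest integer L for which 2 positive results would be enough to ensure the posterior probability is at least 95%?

26

Prior odds = 0.029/0.971 = 29/971.
Target odds = 0.95/0.05 = 19.
Need L² ≥ 19 ÷ (29/971) = 18449/29.
25² = 625 < 18449/29 ≤ 676 = 26², so L = 26.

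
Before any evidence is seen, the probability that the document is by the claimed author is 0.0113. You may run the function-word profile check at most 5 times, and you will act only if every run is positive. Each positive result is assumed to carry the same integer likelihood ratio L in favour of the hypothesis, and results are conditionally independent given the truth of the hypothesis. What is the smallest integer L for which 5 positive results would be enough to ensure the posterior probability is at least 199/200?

8

Prior odds = 0.0113/0.9887 = 113/9887.
Target odds = 0.995/0.005 = 199.
Need L⁵ ≥ 199 ÷ (113/9887) = 1967513/113.
7⁵ = 16807 < 1967513/113 ≤ 32768 = 8⁵, so L = 8.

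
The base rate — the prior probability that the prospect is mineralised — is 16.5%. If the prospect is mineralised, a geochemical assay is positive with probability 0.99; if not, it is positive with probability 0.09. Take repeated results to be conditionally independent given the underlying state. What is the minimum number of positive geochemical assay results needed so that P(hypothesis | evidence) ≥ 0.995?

Prior odds: 0.165 ÷ 0.835 = 33/167.
Likelihood ratio of a positive = 0.99/0.09 = 11.
Target posterior odds = 0.995/0.005 = 199.
Need (33/167) × 11ⁿ ≥ 199, i.e. 11ⁿ ≥ 33233/33.
11² = 121 falls short of 33233/33 but 11³ = 1331 reaches it, so n = 3.

3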